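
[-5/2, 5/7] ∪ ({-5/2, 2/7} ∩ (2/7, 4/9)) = [-5/2, 5/7]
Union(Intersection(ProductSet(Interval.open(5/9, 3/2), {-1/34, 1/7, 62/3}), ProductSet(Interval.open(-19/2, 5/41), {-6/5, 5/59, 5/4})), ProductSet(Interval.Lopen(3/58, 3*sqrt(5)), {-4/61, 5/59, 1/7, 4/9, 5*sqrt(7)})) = ProductSet(Interval.Lopen(3/58, 3*sqrt(5)), {-4/61, 5/59, 1/7, 4/9, 5*sqrt(7)})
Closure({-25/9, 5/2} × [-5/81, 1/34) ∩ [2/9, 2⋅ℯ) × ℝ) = {5/2} × [-5/81, 1/34]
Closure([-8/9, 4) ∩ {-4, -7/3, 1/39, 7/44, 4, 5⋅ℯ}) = {1/39, 7/44}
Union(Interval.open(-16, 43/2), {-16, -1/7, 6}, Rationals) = Union(Interval(-16, 43/2), Rationals)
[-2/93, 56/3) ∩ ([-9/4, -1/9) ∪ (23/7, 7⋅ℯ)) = (23/7, 56/3)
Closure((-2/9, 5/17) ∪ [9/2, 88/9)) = [-2/9, 5/17] ∪ [9/2, 88/9]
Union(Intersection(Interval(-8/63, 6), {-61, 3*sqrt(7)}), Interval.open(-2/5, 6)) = Interval.open(-2/5, 6)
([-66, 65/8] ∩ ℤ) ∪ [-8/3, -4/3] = {-66, -65, …, 8} ∪ [-8/3, -4/3]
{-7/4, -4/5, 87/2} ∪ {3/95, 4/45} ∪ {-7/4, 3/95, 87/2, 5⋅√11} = {-7/4, -4/5, 3/95, 4/45, 87/2, 5⋅√11}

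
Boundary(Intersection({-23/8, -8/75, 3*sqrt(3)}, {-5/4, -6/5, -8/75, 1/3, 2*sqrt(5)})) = {-8/75}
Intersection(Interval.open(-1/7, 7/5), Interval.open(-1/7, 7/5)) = Interval.open(-1/7, 7/5)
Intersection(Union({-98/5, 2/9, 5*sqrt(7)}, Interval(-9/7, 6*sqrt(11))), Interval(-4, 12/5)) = Interval(-9/7, 12/5)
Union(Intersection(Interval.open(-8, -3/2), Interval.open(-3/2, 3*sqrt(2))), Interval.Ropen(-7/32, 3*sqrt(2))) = Interval.Ropen(-7/32, 3*sqrt(2))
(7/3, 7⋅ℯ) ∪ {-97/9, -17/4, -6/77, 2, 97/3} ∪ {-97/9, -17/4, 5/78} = {-97/9, -17/4, -6/77, 5/78, 2, 97/3} ∪ (7/3, 7⋅ℯ)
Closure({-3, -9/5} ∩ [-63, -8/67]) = {-3, -9/5}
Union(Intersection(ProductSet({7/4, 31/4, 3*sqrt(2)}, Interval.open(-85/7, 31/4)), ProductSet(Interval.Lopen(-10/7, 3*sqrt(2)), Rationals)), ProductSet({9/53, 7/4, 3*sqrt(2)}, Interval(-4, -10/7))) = Union(ProductSet({7/4, 3*sqrt(2)}, Intersection(Interval.open(-85/7, 31/4), Rationals)), ProductSet({9/53, 7/4, 3*sqrt(2)}, Interval(-4, -10/7)))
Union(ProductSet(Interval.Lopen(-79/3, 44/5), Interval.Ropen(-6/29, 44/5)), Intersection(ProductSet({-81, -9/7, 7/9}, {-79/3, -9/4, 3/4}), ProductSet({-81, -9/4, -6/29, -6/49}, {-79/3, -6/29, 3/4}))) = Union(ProductSet({-81}, {-79/3, 3/4}), ProductSet(Interval.Lopen(-79/3, 44/5), Interval.Ropen(-6/29, 44/5)))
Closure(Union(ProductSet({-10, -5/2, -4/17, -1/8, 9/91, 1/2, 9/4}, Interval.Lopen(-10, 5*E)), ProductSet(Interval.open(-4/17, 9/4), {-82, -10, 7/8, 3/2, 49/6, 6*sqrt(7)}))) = Union(ProductSet({-10, -5/2, -4/17, -1/8, 9/91, 1/2, 9/4}, Interval(-10, 5*E)), ProductSet(Interval(-4/17, 9/4), {-82, -10, 7/8, 3/2, 49/6, 6*sqrt(7)}))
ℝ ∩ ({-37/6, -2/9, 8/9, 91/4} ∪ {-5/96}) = {-37/6, -2/9, -5/96, 8/9, 91/4}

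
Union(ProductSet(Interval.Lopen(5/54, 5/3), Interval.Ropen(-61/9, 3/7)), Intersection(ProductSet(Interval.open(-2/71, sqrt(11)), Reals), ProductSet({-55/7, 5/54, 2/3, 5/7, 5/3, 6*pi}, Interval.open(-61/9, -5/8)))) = Union(ProductSet({5/54, 2/3, 5/7, 5/3}, Interval.open(-61/9, -5/8)), ProductSet(Interval.Lopen(5/54, 5/3), Interval.Ropen(-61/9, 3/7)))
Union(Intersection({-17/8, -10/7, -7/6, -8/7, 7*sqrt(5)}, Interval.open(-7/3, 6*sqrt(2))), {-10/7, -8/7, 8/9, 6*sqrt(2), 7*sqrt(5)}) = {-17/8, -10/7, -7/6, -8/7, 8/9, 6*sqrt(2), 7*sqrt(5)}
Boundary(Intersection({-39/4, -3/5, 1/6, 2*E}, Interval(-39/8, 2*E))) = {-3/5, 1/6, 2*E}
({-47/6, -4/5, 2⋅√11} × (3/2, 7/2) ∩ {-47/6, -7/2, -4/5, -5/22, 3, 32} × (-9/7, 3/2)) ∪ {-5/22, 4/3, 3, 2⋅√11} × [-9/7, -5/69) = {-5/22, 4/3, 3, 2⋅√11} × [-9/7, -5/69)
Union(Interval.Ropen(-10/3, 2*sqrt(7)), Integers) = Union(Integers, Interval.Ropen(-10/3, 2*sqrt(7)))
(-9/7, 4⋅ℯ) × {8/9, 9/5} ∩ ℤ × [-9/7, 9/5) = {-1, 0, …, 10} × {8/9}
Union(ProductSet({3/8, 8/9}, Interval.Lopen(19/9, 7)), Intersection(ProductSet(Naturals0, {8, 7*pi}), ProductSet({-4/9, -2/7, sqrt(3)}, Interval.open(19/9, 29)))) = ProductSet({3/8, 8/9}, Interval.Lopen(19/9, 7))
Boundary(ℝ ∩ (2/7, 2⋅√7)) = {2/7, 2⋅√7}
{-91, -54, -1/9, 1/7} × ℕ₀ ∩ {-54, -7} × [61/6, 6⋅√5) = {-54} × {11, 12, 13}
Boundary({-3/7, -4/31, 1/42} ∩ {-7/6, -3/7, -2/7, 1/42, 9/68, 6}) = {-3/7, 1/42}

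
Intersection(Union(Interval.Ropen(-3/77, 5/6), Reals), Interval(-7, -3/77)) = Interval(-7, -3/77)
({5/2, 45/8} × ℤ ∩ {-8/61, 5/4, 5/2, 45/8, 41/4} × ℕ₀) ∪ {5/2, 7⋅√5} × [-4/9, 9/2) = ({5/2, 45/8} × ℕ₀) ∪ ({5/2, 7⋅√5} × [-4/9, 9/2))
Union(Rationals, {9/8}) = Rationals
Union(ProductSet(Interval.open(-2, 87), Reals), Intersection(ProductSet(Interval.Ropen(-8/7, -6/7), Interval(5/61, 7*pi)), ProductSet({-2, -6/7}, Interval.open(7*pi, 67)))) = ProductSet(Interval.open(-2, 87), Reals)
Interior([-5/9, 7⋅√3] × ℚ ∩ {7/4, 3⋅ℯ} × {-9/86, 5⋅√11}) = ∅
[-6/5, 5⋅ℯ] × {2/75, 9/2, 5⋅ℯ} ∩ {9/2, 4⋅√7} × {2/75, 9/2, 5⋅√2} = {9/2, 4⋅√7} × {2/75, 9/2}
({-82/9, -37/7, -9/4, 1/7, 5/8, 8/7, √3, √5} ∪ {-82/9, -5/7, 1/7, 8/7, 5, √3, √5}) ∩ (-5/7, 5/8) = {1/7}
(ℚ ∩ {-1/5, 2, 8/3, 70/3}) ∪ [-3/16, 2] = {-1/5, 8/3, 70/3} ∪ [-3/16, 2]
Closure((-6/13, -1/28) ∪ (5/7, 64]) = [-6/13, -1/28] ∪ [5/7, 64]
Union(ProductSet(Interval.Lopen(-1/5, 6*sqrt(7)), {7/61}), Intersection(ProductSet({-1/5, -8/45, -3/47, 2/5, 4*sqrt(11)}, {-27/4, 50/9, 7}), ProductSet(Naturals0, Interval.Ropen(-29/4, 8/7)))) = ProductSet(Interval.Lopen(-1/5, 6*sqrt(7)), {7/61})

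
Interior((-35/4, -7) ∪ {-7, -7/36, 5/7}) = (-35/4, -7)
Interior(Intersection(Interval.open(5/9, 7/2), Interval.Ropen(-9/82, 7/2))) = Interval.open(5/9, 7/2)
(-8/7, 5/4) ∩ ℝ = (-8/7, 5/4)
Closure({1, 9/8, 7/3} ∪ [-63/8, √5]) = [-63/8, √5] ∪ {7/3}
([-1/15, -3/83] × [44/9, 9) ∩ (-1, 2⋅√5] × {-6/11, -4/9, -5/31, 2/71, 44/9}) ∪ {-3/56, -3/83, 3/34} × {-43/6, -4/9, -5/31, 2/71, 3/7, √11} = ([-1/15, -3/83] × {44/9}) ∪ ({-3/56, -3/83, 3/34} × {-43/6, -4/9, -5/31, 2/71, 3/7, √11})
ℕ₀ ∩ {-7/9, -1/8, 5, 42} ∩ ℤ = {5, 42}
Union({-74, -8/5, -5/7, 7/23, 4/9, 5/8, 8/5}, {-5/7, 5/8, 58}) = {-74, -8/5, -5/7, 7/23, 4/9, 5/8, 8/5, 58}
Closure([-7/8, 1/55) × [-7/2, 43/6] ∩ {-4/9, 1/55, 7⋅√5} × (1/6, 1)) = {-4/9} × [1/6, 1]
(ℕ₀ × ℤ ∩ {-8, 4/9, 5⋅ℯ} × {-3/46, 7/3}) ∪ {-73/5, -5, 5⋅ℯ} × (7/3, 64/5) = {-73/5, -5, 5⋅ℯ} × (7/3, 64/5)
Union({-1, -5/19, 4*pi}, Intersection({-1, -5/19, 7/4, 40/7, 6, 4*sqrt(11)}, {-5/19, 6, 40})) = {-1, -5/19, 6, 4*pi}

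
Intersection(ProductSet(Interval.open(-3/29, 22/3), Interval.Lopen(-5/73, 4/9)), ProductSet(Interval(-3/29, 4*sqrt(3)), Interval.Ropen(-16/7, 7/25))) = ProductSet(Interval.Lopen(-3/29, 4*sqrt(3)), Interval.open(-5/73, 7/25))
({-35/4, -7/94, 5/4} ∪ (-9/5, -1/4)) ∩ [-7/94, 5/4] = {-7/94, 5/4}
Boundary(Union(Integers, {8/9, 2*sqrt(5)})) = Union({8/9, 2*sqrt(5)}, Integers)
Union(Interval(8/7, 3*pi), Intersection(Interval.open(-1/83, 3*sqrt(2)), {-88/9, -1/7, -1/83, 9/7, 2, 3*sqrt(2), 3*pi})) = Interval(8/7, 3*pi)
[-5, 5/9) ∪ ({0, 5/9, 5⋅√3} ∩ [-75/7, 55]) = [-5, 5/9] ∪ {5⋅√3}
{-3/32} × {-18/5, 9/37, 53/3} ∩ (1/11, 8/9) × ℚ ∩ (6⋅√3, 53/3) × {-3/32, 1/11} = ∅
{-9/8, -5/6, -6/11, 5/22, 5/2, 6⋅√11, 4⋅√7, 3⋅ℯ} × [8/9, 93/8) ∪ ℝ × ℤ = (ℝ × ℤ) ∪ ({-9/8, -5/6, -6/11, 5/22, 5/2, 6⋅√11, 4⋅√7, 3⋅ℯ} × [8/9, 93/8))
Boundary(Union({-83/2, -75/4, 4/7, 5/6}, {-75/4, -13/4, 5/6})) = {-83/2, -75/4, -13/4, 4/7, 5/6}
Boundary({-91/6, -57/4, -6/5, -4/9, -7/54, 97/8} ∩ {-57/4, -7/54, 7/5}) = {-57/4, -7/54}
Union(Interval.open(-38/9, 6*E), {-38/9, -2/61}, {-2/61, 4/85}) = Interval.Ropen(-38/9, 6*E)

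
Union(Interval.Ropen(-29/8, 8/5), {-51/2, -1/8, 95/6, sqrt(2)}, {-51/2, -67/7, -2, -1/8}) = Union({-51/2, -67/7, 95/6}, Interval.Ropen(-29/8, 8/5))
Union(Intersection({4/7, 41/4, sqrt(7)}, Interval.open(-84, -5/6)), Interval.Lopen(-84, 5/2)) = Interval.Lopen(-84, 5/2)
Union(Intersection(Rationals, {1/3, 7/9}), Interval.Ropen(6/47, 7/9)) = Interval(6/47, 7/9)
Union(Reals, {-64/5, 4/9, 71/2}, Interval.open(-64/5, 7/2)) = Interval(-oo, oo)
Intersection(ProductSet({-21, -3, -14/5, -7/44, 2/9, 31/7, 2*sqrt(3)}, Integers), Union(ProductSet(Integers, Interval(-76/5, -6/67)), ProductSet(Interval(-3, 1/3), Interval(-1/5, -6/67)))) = ProductSet({-21, -3}, Range(-15, 0, 1))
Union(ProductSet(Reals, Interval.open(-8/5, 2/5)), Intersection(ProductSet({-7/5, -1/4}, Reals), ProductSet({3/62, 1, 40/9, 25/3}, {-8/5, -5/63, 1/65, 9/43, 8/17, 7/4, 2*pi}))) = ProductSet(Reals, Interval.open(-8/5, 2/5))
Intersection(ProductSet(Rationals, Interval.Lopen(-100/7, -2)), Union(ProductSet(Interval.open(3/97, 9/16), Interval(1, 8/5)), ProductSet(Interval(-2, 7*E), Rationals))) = ProductSet(Intersection(Interval(-2, 7*E), Rationals), Intersection(Interval.Lopen(-100/7, -2), Rationals))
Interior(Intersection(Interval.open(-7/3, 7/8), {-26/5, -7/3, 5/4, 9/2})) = EmptySet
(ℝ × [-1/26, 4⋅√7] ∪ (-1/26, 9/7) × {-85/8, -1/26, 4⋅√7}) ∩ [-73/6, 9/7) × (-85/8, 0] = [-73/6, 9/7) × [-1/26, 0]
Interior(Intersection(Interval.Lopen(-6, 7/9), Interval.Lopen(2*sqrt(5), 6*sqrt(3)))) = EmptySet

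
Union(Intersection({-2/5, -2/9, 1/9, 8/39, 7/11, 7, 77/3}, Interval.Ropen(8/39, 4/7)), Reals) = Reals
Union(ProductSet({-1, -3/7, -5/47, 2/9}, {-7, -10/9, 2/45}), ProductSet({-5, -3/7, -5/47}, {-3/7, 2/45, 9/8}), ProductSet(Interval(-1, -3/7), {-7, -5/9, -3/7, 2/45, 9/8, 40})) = Union(ProductSet({-5, -3/7, -5/47}, {-3/7, 2/45, 9/8}), ProductSet({-1, -3/7, -5/47, 2/9}, {-7, -10/9, 2/45}), ProductSet(Interval(-1, -3/7), {-7, -5/9, -3/7, 2/45, 9/8, 40}))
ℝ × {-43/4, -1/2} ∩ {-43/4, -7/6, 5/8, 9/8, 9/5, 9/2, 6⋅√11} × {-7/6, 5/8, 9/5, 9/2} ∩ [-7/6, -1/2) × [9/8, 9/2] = ∅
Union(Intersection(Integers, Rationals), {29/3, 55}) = Union({29/3}, Integers)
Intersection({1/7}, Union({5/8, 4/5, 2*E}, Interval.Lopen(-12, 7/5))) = {1/7}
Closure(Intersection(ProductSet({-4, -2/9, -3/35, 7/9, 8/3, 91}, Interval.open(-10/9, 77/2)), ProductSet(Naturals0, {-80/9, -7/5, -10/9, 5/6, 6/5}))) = ProductSet({91}, {5/6, 6/5})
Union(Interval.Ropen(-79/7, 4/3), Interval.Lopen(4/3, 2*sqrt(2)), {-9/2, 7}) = Union({7}, Interval.Ropen(-79/7, 4/3), Interval.Lopen(4/3, 2*sqrt(2)))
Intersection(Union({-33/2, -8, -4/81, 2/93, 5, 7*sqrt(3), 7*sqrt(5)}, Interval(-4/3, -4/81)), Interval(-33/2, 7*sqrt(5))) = Union({-33/2, -8, 2/93, 5, 7*sqrt(3), 7*sqrt(5)}, Interval(-4/3, -4/81))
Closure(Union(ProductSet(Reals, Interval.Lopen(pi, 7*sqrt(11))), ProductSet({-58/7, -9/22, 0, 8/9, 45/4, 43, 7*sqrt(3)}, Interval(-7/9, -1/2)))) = Union(ProductSet({-58/7, -9/22, 0, 8/9, 45/4, 43, 7*sqrt(3)}, Interval(-7/9, -1/2)), ProductSet(Reals, Interval(pi, 7*sqrt(11))))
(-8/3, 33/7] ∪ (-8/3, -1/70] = (-8/3, 33/7]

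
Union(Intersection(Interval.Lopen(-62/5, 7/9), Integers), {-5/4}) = Union({-5/4}, Range(-12, 1, 1))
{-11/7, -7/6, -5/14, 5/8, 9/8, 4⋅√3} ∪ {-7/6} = {-11/7, -7/6, -5/14, 5/8, 9/8, 4⋅√3}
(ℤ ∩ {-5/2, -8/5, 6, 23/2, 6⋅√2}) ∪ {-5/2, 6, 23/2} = {-5/2, 6, 23/2}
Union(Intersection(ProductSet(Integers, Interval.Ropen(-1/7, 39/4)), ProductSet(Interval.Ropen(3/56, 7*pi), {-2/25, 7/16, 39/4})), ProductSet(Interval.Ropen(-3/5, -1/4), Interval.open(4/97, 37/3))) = Union(ProductSet(Interval.Ropen(-3/5, -1/4), Interval.open(4/97, 37/3)), ProductSet(Range(1, 22, 1), {-2/25, 7/16}))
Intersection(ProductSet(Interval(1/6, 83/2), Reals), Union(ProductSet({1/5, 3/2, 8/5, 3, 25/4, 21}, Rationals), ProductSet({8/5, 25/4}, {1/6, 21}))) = ProductSet({1/5, 3/2, 8/5, 3, 25/4, 21}, Rationals)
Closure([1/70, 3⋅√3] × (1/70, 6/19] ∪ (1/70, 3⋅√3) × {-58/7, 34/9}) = [1/70, 3⋅√3] × ({-58/7, 34/9} ∪ [1/70, 6/19])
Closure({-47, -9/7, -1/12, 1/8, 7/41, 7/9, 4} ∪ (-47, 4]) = [-47, 4]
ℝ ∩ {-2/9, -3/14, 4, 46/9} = {-2/9, -3/14, 4, 46/9}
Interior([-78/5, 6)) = (-78/5, 6)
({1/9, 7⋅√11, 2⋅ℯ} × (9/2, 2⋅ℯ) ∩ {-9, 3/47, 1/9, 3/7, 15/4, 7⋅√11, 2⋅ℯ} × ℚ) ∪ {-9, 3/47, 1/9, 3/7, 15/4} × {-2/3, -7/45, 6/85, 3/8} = ({-9, 3/47, 1/9, 3/7, 15/4} × {-2/3, -7/45, 6/85, 3/8}) ∪ ({1/9, 7⋅√11, 2⋅ℯ} × (ℚ ∩ (9/2, 2⋅ℯ)))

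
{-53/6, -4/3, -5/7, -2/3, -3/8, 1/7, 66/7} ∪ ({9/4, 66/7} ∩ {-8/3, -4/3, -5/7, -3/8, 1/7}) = {-53/6, -4/3, -5/7, -2/3, -3/8, 1/7, 66/7}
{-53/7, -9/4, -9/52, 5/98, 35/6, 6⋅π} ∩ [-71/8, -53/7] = {-53/7}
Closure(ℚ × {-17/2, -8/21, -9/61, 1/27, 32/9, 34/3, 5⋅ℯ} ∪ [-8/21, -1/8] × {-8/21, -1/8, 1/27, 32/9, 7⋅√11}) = (ℝ × {-17/2, -8/21, -9/61, 1/27, 32/9, 34/3, 5⋅ℯ}) ∪ ([-8/21, -1/8] × {-8/21, -1/8, 1/27, 32/9, 7⋅√11})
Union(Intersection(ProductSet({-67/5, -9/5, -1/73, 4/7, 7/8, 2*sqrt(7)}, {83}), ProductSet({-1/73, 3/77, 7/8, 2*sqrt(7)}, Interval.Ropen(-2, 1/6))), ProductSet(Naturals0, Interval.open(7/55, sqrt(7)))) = ProductSet(Naturals0, Interval.open(7/55, sqrt(7)))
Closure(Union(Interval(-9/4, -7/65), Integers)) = Union(Integers, Interval(-9/4, -7/65))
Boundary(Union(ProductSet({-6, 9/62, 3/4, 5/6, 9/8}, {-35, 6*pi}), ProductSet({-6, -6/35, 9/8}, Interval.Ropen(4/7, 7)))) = Union(ProductSet({-6, -6/35, 9/8}, Interval(4/7, 7)), ProductSet({-6, 9/62, 3/4, 5/6, 9/8}, {-35, 6*pi}))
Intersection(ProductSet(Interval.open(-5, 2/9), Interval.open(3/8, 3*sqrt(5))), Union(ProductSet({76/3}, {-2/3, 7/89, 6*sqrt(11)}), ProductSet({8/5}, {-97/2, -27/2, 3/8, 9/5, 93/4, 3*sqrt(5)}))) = EmptySet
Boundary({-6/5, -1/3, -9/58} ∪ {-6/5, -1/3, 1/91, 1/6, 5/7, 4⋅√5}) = {-6/5, -1/3, -9/58, 1/91, 1/6, 5/7, 4⋅√5}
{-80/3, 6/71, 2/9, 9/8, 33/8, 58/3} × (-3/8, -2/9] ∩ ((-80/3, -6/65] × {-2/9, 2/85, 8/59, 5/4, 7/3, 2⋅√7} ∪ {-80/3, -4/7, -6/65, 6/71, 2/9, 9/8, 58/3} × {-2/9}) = {-80/3, 6/71, 2/9, 9/8, 58/3} × {-2/9}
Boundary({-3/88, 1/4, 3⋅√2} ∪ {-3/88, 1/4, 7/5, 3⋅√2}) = {-3/88, 1/4, 7/5, 3⋅√2}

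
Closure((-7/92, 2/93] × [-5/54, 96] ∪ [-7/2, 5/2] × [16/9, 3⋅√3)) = ([-7/92, 2/93] × {-5/54, 96}) ∪ ((-7/92, 2/93] × [-5/54, 96]) ∪ ({-7/2, 5/2} × [16/9, 3⋅√3]) ∪ ([-7/2, 5/2] × [16/9, 3⋅√3)) ∪ ({-7/92, 2/93} × ([-5/54, 16/9] ∪ [3⋅√3, 96])) ∪ (([-7/2, -7/92] ∪ [2/93, 5/2]) × {16/9, 3⋅√3})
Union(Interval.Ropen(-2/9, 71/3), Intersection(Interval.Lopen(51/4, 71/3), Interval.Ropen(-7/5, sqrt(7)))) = Interval.Ropen(-2/9, 71/3)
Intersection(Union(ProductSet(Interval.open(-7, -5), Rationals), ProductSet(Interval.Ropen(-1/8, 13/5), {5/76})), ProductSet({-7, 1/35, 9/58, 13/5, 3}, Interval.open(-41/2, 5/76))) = EmptySet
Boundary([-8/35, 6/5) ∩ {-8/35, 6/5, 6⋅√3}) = {-8/35}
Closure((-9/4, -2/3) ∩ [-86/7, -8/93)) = [-9/4, -2/3]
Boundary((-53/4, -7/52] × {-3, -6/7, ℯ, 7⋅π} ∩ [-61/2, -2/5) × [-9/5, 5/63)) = [-53/4, -2/5] × {-6/7}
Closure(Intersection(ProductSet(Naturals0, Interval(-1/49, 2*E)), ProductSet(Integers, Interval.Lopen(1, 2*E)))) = ProductSet(Naturals0, Interval(1, 2*E))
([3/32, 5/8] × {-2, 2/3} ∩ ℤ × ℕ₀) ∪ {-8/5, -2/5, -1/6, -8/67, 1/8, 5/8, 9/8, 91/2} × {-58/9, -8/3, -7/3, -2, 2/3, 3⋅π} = {-8/5, -2/5, -1/6, -8/67, 1/8, 5/8, 9/8, 91/2} × {-58/9, -8/3, -7/3, -2, 2/3, 3⋅π}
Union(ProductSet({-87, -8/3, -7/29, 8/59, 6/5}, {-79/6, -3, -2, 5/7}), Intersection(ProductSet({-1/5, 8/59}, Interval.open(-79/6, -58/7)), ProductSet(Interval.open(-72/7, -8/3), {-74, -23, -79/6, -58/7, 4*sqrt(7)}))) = ProductSet({-87, -8/3, -7/29, 8/59, 6/5}, {-79/6, -3, -2, 5/7})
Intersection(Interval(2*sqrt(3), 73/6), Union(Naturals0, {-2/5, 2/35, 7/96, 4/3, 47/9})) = Union({47/9}, Range(4, 13, 1))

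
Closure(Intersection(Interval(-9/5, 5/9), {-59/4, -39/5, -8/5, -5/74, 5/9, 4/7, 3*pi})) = {-8/5, -5/74, 5/9}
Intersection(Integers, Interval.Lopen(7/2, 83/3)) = Range(4, 28, 1)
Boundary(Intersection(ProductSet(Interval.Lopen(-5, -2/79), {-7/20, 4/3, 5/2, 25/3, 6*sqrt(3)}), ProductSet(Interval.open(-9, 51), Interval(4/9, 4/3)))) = ProductSet(Interval(-5, -2/79), {4/3})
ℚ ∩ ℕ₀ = ℕ₀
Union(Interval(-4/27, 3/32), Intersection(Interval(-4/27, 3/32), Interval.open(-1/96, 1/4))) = Interval(-4/27, 3/32)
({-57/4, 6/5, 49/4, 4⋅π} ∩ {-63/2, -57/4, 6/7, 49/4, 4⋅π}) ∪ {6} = {-57/4, 6, 49/4, 4⋅π}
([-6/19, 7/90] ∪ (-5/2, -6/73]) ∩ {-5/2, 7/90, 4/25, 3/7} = {7/90}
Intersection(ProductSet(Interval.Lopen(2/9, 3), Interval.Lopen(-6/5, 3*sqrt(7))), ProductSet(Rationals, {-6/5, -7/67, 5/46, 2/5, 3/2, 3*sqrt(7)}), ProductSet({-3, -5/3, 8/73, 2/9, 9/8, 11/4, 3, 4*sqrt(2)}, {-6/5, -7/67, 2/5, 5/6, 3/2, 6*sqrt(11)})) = ProductSet({9/8, 11/4, 3}, {-7/67, 2/5, 3/2})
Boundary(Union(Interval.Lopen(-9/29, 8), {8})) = {-9/29, 8}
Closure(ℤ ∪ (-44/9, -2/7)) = ℤ ∪ [-44/9, -2/7]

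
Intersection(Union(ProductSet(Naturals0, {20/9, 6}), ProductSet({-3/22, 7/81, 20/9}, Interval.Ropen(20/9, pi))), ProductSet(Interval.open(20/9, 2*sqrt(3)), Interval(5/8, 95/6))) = ProductSet(Range(3, 4, 1), {20/9, 6})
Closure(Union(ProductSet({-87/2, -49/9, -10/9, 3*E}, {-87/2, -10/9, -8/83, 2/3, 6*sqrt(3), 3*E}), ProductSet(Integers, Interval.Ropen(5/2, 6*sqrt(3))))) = Union(ProductSet({-87/2, -49/9, -10/9, 3*E}, {-87/2, -10/9, -8/83, 2/3, 6*sqrt(3), 3*E}), ProductSet(Integers, Interval(5/2, 6*sqrt(3))))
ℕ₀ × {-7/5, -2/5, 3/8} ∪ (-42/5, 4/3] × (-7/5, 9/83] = (ℕ₀ × {-7/5, -2/5, 3/8}) ∪ ((-42/5, 4/3] × (-7/5, 9/83])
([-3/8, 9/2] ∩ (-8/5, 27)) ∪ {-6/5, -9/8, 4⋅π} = {-6/5, -9/8, 4⋅π} ∪ [-3/8, 9/2]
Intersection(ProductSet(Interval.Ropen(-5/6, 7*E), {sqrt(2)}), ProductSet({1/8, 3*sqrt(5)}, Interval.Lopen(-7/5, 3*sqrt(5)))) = ProductSet({1/8, 3*sqrt(5)}, {sqrt(2)})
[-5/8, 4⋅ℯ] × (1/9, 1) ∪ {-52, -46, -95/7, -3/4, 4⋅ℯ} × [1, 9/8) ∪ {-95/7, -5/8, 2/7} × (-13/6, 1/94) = ({-95/7, -5/8, 2/7} × (-13/6, 1/94)) ∪ ([-5/8, 4⋅ℯ] × (1/9, 1)) ∪ ({-52, -46, -95/7, -3/4, 4⋅ℯ} × [1, 9/8))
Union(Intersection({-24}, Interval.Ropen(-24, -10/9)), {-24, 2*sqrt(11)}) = {-24, 2*sqrt(11)}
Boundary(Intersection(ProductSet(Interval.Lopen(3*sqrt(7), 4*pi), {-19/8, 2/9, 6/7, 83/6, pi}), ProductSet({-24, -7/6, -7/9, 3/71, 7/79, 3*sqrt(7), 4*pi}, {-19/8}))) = ProductSet({4*pi}, {-19/8})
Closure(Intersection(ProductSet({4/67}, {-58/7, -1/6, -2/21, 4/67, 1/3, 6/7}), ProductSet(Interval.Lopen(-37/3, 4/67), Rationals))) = ProductSet({4/67}, {-58/7, -1/6, -2/21, 4/67, 1/3, 6/7})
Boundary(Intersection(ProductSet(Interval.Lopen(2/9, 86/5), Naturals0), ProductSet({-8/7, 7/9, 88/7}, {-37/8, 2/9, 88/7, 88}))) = ProductSet({7/9, 88/7}, {88})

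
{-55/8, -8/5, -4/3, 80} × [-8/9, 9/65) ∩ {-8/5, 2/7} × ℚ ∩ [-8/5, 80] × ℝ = {-8/5} × (ℚ ∩ [-8/9, 9/65))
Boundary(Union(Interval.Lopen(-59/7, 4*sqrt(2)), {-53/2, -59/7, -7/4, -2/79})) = {-53/2, -59/7, 4*sqrt(2)}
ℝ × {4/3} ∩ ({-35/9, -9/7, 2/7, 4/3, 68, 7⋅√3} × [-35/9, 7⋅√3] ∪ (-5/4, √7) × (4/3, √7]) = {-35/9, -9/7, 2/7, 4/3, 68, 7⋅√3} × {4/3}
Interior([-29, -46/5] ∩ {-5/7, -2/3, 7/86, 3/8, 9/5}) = ∅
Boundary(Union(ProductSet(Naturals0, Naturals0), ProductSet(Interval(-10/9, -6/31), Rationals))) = Union(ProductSet(Interval(-10/9, -6/31), Reals), ProductSet(Naturals0, Naturals0))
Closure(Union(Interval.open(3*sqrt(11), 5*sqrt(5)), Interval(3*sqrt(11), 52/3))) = Interval(3*sqrt(11), 52/3)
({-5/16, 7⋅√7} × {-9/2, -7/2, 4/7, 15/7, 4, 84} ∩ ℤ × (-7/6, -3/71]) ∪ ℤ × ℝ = ℤ × ℝ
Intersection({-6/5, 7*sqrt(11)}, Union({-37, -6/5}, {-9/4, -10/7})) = {-6/5}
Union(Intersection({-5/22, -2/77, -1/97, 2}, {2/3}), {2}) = {2}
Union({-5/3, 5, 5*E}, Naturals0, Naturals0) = Union({-5/3, 5*E}, Naturals0)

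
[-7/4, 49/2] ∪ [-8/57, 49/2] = [-7/4, 49/2]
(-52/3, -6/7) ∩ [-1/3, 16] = ∅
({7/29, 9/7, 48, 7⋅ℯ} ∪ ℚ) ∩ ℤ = ℤ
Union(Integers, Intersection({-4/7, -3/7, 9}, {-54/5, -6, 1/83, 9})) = Integers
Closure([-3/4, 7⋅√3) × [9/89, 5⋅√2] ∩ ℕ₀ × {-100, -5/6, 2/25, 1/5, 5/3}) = {0, 1, …, 12} × {1/5, 5/3}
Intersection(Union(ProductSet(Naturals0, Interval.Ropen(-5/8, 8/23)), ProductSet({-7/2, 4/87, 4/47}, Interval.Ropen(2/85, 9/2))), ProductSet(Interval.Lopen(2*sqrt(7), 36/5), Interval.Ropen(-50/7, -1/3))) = ProductSet(Range(6, 8, 1), Interval.Ropen(-5/8, -1/3))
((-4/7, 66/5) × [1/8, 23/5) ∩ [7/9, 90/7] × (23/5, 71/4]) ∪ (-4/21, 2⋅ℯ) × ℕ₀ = (-4/21, 2⋅ℯ) × ℕ₀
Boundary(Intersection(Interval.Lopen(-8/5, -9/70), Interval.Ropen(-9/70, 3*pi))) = {-9/70}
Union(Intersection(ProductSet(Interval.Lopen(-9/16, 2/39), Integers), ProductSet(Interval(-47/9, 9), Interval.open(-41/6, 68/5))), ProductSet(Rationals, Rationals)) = Union(ProductSet(Interval.Lopen(-9/16, 2/39), Range(-6, 14, 1)), ProductSet(Rationals, Rationals))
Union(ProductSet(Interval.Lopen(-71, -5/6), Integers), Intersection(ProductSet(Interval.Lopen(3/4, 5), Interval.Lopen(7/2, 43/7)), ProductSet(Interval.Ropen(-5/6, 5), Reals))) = Union(ProductSet(Interval.Lopen(-71, -5/6), Integers), ProductSet(Interval.open(3/4, 5), Interval.Lopen(7/2, 43/7)))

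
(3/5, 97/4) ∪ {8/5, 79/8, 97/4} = (3/5, 97/4]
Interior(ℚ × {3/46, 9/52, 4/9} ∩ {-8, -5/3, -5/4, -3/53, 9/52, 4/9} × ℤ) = ∅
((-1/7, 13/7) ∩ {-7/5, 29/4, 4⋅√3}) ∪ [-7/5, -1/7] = [-7/5, -1/7]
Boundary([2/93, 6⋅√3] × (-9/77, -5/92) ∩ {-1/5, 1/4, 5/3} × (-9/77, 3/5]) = {1/4, 5/3} × [-9/77, -5/92]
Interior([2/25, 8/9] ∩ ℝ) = (2/25, 8/9)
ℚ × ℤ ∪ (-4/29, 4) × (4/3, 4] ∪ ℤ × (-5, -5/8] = (ℚ × ℤ) ∪ (ℤ × (-5, -5/8]) ∪ ((-4/29, 4) × (4/3, 4])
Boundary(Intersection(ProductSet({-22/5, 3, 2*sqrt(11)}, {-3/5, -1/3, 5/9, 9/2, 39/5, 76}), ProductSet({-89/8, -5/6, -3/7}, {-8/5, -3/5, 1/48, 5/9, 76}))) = EmptySet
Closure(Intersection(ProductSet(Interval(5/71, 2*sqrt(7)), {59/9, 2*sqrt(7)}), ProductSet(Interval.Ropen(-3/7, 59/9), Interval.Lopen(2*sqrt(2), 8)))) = ProductSet(Interval(5/71, 2*sqrt(7)), {59/9, 2*sqrt(7)})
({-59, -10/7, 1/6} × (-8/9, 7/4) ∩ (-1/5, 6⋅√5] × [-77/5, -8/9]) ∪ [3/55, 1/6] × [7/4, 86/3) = [3/55, 1/6] × [7/4, 86/3)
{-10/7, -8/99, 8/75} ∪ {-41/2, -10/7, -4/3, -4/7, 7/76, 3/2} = {-41/2, -10/7, -4/3, -4/7, -8/99, 7/76, 8/75, 3/2}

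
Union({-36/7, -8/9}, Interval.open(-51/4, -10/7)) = Union({-8/9}, Interval.open(-51/4, -10/7))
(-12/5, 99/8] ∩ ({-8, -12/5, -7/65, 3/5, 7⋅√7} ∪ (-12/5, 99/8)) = (-12/5, 99/8)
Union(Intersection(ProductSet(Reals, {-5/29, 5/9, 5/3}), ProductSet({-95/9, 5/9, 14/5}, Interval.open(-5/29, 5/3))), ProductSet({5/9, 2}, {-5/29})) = Union(ProductSet({5/9, 2}, {-5/29}), ProductSet({-95/9, 5/9, 14/5}, {5/9}))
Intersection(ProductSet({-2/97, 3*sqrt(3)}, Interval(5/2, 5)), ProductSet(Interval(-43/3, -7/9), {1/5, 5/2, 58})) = EmptySet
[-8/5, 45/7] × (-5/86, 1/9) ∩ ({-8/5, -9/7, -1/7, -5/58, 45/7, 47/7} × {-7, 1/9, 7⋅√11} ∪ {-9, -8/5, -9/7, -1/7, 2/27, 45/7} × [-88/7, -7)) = ∅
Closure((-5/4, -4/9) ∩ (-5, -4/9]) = [-5/4, -4/9]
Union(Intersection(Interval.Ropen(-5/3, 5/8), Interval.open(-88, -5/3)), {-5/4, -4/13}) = {-5/4, -4/13}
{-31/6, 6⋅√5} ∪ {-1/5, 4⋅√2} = {-31/6, -1/5, 4⋅√2, 6⋅√5}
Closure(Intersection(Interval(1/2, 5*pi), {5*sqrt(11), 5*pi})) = {5*pi}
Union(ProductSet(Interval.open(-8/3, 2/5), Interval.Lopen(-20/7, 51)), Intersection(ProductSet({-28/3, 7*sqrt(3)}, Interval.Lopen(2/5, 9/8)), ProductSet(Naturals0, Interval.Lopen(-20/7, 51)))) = ProductSet(Interval.open(-8/3, 2/5), Interval.Lopen(-20/7, 51))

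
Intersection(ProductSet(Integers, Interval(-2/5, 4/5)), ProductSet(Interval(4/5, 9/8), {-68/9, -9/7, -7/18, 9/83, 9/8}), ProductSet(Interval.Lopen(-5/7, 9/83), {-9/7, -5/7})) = EmptySet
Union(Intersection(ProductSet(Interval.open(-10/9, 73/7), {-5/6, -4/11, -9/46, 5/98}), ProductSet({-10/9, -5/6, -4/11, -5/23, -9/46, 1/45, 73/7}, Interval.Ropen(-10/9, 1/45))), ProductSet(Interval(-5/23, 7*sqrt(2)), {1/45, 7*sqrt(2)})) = Union(ProductSet({-5/6, -4/11, -5/23, -9/46, 1/45}, {-5/6, -4/11, -9/46}), ProductSet(Interval(-5/23, 7*sqrt(2)), {1/45, 7*sqrt(2)}))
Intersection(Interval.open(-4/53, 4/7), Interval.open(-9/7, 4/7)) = Interval.open(-4/53, 4/7)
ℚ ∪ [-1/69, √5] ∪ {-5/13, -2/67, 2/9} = ℚ ∪ [-1/69, √5]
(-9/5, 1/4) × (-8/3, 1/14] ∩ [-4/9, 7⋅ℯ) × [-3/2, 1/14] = [-4/9, 1/4) × [-3/2, 1/14]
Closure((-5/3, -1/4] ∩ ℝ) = [-5/3, -1/4]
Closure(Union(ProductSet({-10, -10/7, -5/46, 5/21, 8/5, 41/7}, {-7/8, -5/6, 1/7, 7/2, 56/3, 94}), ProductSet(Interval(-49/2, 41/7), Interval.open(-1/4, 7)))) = Union(ProductSet({-10, -10/7, -5/46, 5/21, 8/5, 41/7}, {-7/8, -5/6, 1/7, 7/2, 56/3, 94}), ProductSet(Interval(-49/2, 41/7), Interval(-1/4, 7)))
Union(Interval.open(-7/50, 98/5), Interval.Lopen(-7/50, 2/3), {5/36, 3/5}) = Interval.open(-7/50, 98/5)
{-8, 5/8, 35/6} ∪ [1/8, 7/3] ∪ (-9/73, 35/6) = {-8} ∪ (-9/73, 35/6]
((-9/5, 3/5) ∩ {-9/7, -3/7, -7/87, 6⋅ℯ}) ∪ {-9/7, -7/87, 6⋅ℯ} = {-9/7, -3/7, -7/87, 6⋅ℯ}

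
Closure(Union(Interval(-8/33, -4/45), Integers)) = Union(Integers, Interval(-8/33, -4/45))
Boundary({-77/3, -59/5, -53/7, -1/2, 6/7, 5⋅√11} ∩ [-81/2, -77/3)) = ∅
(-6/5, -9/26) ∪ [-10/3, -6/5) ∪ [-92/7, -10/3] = [-92/7, -6/5) ∪ (-6/5, -9/26)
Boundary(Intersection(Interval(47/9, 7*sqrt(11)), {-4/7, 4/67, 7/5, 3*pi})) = {3*pi}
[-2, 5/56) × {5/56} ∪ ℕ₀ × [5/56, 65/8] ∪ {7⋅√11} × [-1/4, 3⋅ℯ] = (ℕ₀ × [5/56, 65/8]) ∪ ([-2, 5/56) × {5/56}) ∪ ({7⋅√11} × [-1/4, 3⋅ℯ])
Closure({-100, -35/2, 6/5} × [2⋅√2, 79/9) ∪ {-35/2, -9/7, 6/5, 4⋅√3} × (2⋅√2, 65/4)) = ({-100, -35/2, 6/5} × [2⋅√2, 79/9]) ∪ ({-35/2, -9/7, 6/5, 4⋅√3} × [2⋅√2, 65/4])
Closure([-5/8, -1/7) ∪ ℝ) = (-∞, ∞)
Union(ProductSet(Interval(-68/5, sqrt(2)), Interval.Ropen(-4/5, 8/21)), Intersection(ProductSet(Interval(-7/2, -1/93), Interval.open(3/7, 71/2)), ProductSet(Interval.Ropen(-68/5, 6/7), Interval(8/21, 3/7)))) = ProductSet(Interval(-68/5, sqrt(2)), Interval.Ropen(-4/5, 8/21))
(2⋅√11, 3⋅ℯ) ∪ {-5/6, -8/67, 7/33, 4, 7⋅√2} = {-5/6, -8/67, 7/33, 4, 7⋅√2} ∪ (2⋅√11, 3⋅ℯ)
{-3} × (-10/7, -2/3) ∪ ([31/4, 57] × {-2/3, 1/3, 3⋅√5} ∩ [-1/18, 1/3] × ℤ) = {-3} × (-10/7, -2/3)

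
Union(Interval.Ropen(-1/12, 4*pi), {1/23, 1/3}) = Interval.Ropen(-1/12, 4*pi)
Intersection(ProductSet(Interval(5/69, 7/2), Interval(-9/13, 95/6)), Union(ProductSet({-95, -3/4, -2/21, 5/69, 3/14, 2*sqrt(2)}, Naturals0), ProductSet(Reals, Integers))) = ProductSet(Interval(5/69, 7/2), Range(0, 16, 1))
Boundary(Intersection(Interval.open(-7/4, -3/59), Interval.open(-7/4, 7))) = {-7/4, -3/59}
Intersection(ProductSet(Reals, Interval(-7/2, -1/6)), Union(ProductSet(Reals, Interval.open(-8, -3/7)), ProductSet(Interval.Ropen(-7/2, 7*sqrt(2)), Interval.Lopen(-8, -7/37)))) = Union(ProductSet(Interval.Ropen(-7/2, 7*sqrt(2)), Interval(-7/2, -7/37)), ProductSet(Reals, Interval.Ropen(-7/2, -3/7)))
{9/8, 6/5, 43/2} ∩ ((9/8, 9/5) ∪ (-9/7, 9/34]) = {6/5}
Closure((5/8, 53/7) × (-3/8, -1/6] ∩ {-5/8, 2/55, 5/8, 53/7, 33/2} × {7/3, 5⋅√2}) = ∅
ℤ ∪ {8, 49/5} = ℤ ∪ {49/5}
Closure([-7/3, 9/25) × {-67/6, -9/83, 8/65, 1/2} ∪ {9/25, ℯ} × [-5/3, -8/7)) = ({9/25, ℯ} × [-5/3, -8/7]) ∪ ([-7/3, 9/25] × {-67/6, -9/83, 8/65, 1/2})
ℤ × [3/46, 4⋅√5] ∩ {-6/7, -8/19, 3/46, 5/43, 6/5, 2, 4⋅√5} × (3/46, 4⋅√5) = {2} × (3/46, 4⋅√5)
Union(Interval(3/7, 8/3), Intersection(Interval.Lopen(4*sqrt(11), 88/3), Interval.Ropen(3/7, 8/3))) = Interval(3/7, 8/3)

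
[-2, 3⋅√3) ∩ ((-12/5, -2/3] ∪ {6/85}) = [-2, -2/3] ∪ {6/85}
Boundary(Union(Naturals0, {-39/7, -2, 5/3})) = Union({-39/7, -2, 5/3}, Naturals0)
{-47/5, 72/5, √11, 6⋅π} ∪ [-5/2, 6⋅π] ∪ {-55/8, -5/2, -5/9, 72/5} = {-47/5, -55/8} ∪ [-5/2, 6⋅π]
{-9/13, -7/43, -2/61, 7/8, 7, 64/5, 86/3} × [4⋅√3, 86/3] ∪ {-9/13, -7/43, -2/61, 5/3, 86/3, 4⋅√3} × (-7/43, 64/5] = ({-9/13, -7/43, -2/61, 5/3, 86/3, 4⋅√3} × (-7/43, 64/5]) ∪ ({-9/13, -7/43, -2/61, 7/8, 7, 64/5, 86/3} × [4⋅√3, 86/3])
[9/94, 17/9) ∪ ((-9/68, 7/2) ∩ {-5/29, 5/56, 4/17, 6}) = {5/56} ∪ [9/94, 17/9)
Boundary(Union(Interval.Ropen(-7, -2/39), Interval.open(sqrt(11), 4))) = {-7, -2/39, 4, sqrt(11)}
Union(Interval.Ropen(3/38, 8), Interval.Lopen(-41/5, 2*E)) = Interval.open(-41/5, 8)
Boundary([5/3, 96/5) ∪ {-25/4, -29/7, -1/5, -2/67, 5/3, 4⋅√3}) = {-25/4, -29/7, -1/5, -2/67, 5/3, 96/5}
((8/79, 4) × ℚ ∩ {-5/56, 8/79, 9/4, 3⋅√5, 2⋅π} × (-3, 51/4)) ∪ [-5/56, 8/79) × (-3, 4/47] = ({9/4} × (ℚ ∩ (-3, 51/4))) ∪ ([-5/56, 8/79) × (-3, 4/47])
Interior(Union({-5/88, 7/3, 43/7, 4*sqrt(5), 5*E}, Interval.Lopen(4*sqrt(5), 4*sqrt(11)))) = Interval.open(4*sqrt(5), 4*sqrt(11))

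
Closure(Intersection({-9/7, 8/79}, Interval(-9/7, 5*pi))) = {-9/7, 8/79}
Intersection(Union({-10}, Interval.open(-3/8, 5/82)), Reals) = Union({-10}, Interval.open(-3/8, 5/82))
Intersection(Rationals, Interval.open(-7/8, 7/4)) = Intersection(Interval.open(-7/8, 7/4), Rationals)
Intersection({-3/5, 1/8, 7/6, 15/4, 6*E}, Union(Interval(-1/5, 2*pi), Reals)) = {-3/5, 1/8, 7/6, 15/4, 6*E}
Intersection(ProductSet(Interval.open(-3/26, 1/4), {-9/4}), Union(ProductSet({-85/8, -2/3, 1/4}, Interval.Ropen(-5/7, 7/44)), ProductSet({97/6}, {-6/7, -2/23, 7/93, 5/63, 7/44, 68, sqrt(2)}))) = EmptySet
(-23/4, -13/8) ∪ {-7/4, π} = (-23/4, -13/8) ∪ {π}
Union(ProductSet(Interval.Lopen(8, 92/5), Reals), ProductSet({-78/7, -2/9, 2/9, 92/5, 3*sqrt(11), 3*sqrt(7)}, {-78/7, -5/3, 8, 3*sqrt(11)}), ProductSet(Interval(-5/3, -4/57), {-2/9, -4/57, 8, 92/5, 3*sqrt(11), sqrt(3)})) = Union(ProductSet({-78/7, -2/9, 2/9, 92/5, 3*sqrt(11), 3*sqrt(7)}, {-78/7, -5/3, 8, 3*sqrt(11)}), ProductSet(Interval(-5/3, -4/57), {-2/9, -4/57, 8, 92/5, 3*sqrt(11), sqrt(3)}), ProductSet(Interval.Lopen(8, 92/5), Reals))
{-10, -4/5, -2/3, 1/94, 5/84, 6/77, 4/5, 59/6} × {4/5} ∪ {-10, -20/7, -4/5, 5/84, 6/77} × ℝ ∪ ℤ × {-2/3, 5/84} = (ℤ × {-2/3, 5/84}) ∪ ({-10, -20/7, -4/5, 5/84, 6/77} × ℝ) ∪ ({-10, -4/5, -2/3, 1/94, 5/84, 6/77, 4/5, 59/6} × {4/5})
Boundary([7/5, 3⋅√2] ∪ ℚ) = (-∞, 7/5] ∪ [3⋅√2, ∞)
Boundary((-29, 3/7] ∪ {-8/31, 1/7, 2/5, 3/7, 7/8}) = {-29, 3/7, 7/8}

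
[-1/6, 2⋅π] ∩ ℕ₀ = {0, 1, …, 6}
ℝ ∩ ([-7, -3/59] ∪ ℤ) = ℤ ∪ [-7, -3/59]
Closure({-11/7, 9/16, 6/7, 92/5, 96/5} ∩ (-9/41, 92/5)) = {9/16, 6/7}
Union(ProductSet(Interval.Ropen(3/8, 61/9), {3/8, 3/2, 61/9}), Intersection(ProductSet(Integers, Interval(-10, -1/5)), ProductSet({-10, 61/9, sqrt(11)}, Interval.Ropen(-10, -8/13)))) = Union(ProductSet({-10}, Interval.Ropen(-10, -8/13)), ProductSet(Interval.Ropen(3/8, 61/9), {3/8, 3/2, 61/9}))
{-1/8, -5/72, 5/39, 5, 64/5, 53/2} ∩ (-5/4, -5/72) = {-1/8}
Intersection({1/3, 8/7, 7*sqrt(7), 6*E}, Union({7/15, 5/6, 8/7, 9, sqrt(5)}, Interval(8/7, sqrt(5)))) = {8/7}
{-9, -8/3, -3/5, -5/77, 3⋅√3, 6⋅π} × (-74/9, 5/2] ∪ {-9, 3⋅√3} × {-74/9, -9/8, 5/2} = ({-9, 3⋅√3} × {-74/9, -9/8, 5/2}) ∪ ({-9, -8/3, -3/5, -5/77, 3⋅√3, 6⋅π} × (-74/9, 5/2])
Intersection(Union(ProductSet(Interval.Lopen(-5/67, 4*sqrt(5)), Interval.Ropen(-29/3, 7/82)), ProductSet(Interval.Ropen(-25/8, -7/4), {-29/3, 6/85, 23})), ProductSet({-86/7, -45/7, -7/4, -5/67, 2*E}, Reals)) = ProductSet({2*E}, Interval.Ropen(-29/3, 7/82))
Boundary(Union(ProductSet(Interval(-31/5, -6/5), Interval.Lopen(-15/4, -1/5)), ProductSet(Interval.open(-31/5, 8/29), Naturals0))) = Union(ProductSet({-31/5, -6/5}, Interval(-15/4, -1/5)), ProductSet(Interval(-31/5, -6/5), {-15/4, -1/5}), ProductSet(Interval(-31/5, 8/29), Complement(Naturals0, Interval.open(-15/4, -1/5))), ProductSet(Union({-31/5}, Interval(-6/5, 8/29)), Naturals0))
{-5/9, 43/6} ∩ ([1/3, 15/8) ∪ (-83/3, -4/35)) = {-5/9}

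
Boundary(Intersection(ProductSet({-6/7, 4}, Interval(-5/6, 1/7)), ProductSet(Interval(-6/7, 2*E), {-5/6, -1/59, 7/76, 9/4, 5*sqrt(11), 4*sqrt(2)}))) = ProductSet({-6/7, 4}, {-5/6, -1/59, 7/76})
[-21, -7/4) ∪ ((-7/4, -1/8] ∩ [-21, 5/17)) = [-21, -7/4) ∪ (-7/4, -1/8]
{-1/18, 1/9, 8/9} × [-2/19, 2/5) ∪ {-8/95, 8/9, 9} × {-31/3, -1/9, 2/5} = ({-8/95, 8/9, 9} × {-31/3, -1/9, 2/5}) ∪ ({-1/18, 1/9, 8/9} × [-2/19, 2/5))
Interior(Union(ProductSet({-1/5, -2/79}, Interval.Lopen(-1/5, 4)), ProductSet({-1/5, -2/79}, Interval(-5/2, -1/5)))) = EmptySet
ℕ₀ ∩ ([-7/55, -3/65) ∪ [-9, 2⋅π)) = {0, 1, …, 6}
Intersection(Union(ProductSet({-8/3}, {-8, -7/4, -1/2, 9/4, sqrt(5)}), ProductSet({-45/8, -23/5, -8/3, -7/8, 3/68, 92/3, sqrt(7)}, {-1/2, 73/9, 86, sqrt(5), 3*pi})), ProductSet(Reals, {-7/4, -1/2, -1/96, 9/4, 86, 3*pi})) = Union(ProductSet({-8/3}, {-7/4, -1/2, 9/4}), ProductSet({-45/8, -23/5, -8/3, -7/8, 3/68, 92/3, sqrt(7)}, {-1/2, 86, 3*pi}))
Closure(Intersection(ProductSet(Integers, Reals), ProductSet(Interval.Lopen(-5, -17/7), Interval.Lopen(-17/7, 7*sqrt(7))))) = ProductSet(Range(-4, -2, 1), Interval(-17/7, 7*sqrt(7)))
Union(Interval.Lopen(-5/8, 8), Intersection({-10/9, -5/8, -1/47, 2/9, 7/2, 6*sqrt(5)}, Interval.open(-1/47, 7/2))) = Interval.Lopen(-5/8, 8)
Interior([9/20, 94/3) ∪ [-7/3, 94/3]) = (-7/3, 94/3)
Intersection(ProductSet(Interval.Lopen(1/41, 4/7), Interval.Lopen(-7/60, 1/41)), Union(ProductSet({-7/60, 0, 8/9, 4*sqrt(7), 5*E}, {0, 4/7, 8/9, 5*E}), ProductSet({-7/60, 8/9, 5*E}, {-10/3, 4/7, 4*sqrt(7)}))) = EmptySet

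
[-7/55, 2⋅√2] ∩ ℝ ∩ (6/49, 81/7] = (6/49, 2⋅√2]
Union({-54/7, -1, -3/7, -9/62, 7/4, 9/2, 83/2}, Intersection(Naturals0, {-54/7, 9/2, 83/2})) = {-54/7, -1, -3/7, -9/62, 7/4, 9/2, 83/2}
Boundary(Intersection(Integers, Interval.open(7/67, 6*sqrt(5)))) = Range(1, 14, 1)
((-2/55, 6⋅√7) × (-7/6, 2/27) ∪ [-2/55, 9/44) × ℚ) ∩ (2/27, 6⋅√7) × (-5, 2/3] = ((2/27, 9/44) × (ℚ ∩ (-5, 2/3])) ∪ ((2/27, 6⋅√7) × (-7/6, 2/27))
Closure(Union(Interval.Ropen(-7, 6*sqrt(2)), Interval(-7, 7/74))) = Interval(-7, 6*sqrt(2))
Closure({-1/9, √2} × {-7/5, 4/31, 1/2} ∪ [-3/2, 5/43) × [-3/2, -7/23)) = ({-3/2, 5/43} × [-3/2, -7/23]) ∪ ([-3/2, 5/43] × {-3/2, -7/23}) ∪ ({-1/9, √2} × {-7/5, 4/31, 1/2}) ∪ ([-3/2, 5/43) × [-3/2, -7/23))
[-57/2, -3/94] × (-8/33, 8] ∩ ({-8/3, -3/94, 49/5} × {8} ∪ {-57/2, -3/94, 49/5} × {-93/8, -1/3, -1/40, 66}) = ({-57/2, -3/94} × {-1/40}) ∪ ({-8/3, -3/94} × {8})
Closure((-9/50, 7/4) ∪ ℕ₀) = [-9/50, 7/4] ∪ ℕ₀ ∪ (ℕ₀ \ (-9/50, 7/4))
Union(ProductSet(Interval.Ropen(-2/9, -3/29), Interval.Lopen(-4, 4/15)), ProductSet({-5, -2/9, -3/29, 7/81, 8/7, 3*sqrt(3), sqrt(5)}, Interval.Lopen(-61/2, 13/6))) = Union(ProductSet({-5, -2/9, -3/29, 7/81, 8/7, 3*sqrt(3), sqrt(5)}, Interval.Lopen(-61/2, 13/6)), ProductSet(Interval.Ropen(-2/9, -3/29), Interval.Lopen(-4, 4/15)))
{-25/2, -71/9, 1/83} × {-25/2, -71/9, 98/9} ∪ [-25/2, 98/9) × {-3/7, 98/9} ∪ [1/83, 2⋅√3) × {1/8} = ({-25/2, -71/9, 1/83} × {-25/2, -71/9, 98/9}) ∪ ([-25/2, 98/9) × {-3/7, 98/9}) ∪ ([1/83, 2⋅√3) × {1/8})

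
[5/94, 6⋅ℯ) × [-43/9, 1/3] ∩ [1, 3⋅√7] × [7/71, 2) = [1, 3⋅√7] × [7/71, 1/3]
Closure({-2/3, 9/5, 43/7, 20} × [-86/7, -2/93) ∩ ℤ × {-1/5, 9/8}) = {20} × {-1/5}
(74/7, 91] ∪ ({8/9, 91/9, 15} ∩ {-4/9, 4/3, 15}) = (74/7, 91]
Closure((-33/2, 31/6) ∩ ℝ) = [-33/2, 31/6]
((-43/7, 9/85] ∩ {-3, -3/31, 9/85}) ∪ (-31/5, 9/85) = (-31/5, 9/85]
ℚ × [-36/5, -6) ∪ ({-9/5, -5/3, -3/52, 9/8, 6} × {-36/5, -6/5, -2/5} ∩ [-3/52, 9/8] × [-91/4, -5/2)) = ℚ × [-36/5, -6)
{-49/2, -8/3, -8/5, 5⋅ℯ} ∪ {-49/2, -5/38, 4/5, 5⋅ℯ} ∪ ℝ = ℝ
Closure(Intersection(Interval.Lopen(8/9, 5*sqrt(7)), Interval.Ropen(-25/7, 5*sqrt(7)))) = Interval(8/9, 5*sqrt(7))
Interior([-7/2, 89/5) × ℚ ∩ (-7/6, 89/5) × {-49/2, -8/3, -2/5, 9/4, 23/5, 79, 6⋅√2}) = ∅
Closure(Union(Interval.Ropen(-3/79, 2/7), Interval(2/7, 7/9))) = Interval(-3/79, 7/9)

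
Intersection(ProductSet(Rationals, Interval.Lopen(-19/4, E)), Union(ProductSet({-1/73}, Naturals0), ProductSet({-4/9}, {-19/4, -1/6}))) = Union(ProductSet({-4/9}, {-1/6}), ProductSet({-1/73}, Range(0, 3, 1)))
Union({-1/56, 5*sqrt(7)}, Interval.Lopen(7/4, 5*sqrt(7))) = Union({-1/56}, Interval.Lopen(7/4, 5*sqrt(7)))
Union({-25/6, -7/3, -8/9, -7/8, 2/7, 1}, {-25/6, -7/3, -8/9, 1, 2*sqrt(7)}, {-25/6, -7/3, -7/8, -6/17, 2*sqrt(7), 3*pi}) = {-25/6, -7/3, -8/9, -7/8, -6/17, 2/7, 1, 2*sqrt(7), 3*pi}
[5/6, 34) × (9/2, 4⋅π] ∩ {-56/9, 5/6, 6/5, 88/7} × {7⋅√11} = ∅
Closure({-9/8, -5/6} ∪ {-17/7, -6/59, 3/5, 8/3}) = {-17/7, -9/8, -5/6, -6/59, 3/5, 8/3}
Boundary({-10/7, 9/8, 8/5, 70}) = {-10/7, 9/8, 8/5, 70}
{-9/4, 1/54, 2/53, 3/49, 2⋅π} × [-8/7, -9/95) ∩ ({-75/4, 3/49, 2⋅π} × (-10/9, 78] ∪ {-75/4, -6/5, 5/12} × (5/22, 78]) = {3/49, 2⋅π} × (-10/9, -9/95)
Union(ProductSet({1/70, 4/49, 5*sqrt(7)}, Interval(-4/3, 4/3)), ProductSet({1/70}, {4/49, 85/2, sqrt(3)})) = Union(ProductSet({1/70}, {4/49, 85/2, sqrt(3)}), ProductSet({1/70, 4/49, 5*sqrt(7)}, Interval(-4/3, 4/3)))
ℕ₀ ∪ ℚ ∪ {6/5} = ℚ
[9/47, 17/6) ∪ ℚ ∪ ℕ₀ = ℚ ∪ [9/47, 17/6]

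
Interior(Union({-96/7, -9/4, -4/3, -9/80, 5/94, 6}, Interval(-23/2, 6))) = Interval.open(-23/2, 6)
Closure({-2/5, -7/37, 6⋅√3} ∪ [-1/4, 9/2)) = {-2/5, 6⋅√3} ∪ [-1/4, 9/2]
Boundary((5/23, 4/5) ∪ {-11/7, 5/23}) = {-11/7, 5/23, 4/5}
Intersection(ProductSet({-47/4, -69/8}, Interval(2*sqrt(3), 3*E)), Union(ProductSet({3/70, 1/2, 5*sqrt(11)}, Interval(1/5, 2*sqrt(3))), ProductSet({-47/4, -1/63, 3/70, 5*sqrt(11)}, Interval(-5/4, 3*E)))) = ProductSet({-47/4}, Interval(2*sqrt(3), 3*E))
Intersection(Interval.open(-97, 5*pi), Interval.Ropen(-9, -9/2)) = Interval.Ropen(-9, -9/2)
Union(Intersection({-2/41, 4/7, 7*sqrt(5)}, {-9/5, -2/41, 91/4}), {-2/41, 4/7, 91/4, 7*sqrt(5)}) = {-2/41, 4/7, 91/4, 7*sqrt(5)}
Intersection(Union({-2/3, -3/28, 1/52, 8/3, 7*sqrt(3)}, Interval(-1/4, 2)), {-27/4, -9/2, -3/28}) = {-3/28}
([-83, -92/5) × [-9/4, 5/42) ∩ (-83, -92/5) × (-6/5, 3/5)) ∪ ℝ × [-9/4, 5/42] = ℝ × [-9/4, 5/42]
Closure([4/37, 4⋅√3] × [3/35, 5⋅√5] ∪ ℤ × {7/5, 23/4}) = (ℤ × {7/5, 23/4}) ∪ ([4/37, 4⋅√3] × [3/35, 5⋅√5])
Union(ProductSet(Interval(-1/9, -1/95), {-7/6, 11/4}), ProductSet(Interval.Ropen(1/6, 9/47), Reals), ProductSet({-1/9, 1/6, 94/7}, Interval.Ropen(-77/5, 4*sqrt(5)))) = Union(ProductSet({-1/9, 1/6, 94/7}, Interval.Ropen(-77/5, 4*sqrt(5))), ProductSet(Interval(-1/9, -1/95), {-7/6, 11/4}), ProductSet(Interval.Ropen(1/6, 9/47), Reals))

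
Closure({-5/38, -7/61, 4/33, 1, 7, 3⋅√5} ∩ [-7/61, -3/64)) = {-7/61}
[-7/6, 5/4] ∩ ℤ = {-1, 0, 1}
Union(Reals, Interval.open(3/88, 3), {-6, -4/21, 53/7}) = Interval(-oo, oo)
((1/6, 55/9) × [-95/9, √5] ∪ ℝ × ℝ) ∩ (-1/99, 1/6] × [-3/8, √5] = (-1/99, 1/6] × [-3/8, √5]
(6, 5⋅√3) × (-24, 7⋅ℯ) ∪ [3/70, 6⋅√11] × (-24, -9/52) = ([3/70, 6⋅√11] × (-24, -9/52)) ∪ ((6, 5⋅√3) × (-24, 7⋅ℯ))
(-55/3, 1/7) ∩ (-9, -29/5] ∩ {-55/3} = ∅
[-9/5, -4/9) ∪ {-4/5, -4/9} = [-9/5, -4/9]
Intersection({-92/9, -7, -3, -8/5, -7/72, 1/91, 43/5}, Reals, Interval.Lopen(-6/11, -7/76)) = {-7/72}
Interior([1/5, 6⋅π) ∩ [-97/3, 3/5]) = (1/5, 3/5)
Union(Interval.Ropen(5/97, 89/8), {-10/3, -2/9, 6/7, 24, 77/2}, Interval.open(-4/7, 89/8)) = Union({-10/3, 24, 77/2}, Interval.open(-4/7, 89/8))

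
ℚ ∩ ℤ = ℤ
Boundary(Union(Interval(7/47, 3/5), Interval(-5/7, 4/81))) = {-5/7, 4/81, 7/47, 3/5}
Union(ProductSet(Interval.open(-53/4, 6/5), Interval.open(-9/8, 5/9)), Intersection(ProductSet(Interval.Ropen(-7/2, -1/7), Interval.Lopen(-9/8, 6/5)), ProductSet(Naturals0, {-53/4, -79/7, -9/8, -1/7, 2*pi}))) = ProductSet(Interval.open(-53/4, 6/5), Interval.open(-9/8, 5/9))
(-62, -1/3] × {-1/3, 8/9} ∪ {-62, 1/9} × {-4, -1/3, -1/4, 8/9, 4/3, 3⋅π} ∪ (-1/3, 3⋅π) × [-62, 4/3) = ((-62, -1/3] × {-1/3, 8/9}) ∪ ({-62, 1/9} × {-4, -1/3, -1/4, 8/9, 4/3, 3⋅π}) ∪ ((-1/3, 3⋅π) × [-62, 4/3))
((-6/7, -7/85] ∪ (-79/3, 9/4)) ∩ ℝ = (-79/3, 9/4)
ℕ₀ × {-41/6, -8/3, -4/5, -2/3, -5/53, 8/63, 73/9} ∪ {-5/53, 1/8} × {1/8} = ({-5/53, 1/8} × {1/8}) ∪ (ℕ₀ × {-41/6, -8/3, -4/5, -2/3, -5/53, 8/63, 73/9})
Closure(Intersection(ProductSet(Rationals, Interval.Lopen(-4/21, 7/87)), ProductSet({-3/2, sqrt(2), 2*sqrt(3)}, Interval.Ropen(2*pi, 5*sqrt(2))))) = EmptySet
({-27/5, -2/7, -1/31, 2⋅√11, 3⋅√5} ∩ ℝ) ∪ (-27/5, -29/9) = [-27/5, -29/9) ∪ {-2/7, -1/31, 2⋅√11, 3⋅√5}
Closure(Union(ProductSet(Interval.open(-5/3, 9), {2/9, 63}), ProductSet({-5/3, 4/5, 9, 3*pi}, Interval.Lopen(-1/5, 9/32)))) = Union(ProductSet({-5/3, 4/5, 9, 3*pi}, Interval(-1/5, 9/32)), ProductSet(Interval(-5/3, 9), {2/9, 63}))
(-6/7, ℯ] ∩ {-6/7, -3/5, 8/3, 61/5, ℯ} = {-3/5, 8/3, ℯ}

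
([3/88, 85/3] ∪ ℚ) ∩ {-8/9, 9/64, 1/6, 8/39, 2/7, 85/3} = {-8/9, 9/64, 1/6, 8/39, 2/7, 85/3}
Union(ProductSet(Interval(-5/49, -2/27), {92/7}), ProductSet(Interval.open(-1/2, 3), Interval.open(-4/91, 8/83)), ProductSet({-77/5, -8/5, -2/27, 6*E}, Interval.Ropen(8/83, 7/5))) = Union(ProductSet({-77/5, -8/5, -2/27, 6*E}, Interval.Ropen(8/83, 7/5)), ProductSet(Interval.open(-1/2, 3), Interval.open(-4/91, 8/83)), ProductSet(Interval(-5/49, -2/27), {92/7}))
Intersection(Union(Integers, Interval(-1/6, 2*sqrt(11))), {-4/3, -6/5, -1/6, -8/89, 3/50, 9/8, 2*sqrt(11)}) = {-1/6, -8/89, 3/50, 9/8, 2*sqrt(11)}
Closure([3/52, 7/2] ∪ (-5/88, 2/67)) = [-5/88, 2/67] ∪ [3/52, 7/2]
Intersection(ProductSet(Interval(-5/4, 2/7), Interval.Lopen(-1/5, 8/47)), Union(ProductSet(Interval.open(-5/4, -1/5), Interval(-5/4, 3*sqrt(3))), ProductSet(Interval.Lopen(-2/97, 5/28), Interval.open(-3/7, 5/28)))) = ProductSet(Union(Interval.open(-5/4, -1/5), Interval.Lopen(-2/97, 5/28)), Interval.Lopen(-1/5, 8/47))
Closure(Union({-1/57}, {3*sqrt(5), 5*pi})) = {-1/57, 3*sqrt(5), 5*pi}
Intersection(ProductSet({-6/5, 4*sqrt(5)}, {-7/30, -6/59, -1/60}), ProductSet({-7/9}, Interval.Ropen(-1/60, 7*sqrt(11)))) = EmptySet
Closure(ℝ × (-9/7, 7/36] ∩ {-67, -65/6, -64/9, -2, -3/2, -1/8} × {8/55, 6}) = {-67, -65/6, -64/9, -2, -3/2, -1/8} × {8/55}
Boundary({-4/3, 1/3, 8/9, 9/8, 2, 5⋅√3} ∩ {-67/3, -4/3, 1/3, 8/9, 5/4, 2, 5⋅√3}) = {-4/3, 1/3, 8/9, 2, 5⋅√3}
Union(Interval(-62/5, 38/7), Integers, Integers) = Union(Integers, Interval(-62/5, 38/7))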